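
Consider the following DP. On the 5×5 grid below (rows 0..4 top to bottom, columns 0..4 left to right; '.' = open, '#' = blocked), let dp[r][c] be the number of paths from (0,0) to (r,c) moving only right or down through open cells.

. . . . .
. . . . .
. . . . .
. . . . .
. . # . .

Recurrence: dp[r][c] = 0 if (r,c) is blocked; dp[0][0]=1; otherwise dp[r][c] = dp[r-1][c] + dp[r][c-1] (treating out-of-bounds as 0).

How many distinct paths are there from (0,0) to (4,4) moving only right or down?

r\c   0   1   2   3   4
  0   1   1   1   1   1
  1   1   2   3   4   5
  2   1   3   6  10  15
  3   1   4  10  20  35
  4   1   5   0  20  55

55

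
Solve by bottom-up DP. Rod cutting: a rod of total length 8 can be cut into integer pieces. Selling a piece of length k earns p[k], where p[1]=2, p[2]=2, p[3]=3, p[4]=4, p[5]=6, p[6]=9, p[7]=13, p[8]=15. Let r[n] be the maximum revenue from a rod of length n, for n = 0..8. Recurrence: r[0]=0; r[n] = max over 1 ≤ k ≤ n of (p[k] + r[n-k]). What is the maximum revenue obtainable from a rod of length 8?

   n    0    1    2    3    4    5    6    7    8
r[n]    0    2    4    6    8   10   12   14   16

16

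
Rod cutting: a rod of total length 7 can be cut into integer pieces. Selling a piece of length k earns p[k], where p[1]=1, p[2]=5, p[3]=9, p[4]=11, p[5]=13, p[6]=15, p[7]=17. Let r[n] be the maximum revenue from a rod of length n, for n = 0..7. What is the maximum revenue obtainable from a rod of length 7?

   n    0    1    2    3    4    5    6    7
r[n]    0    1    5    9   11   14   18   20

20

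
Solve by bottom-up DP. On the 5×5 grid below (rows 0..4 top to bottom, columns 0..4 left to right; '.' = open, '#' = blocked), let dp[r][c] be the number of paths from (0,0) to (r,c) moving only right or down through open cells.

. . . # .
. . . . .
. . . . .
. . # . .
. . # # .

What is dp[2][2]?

6

r\c   0   1   2   3   4
  0   1   1   1   0   0
  1   1   2   3   3   3
  2   1   3   6   9  12
  3   1   4   0   9  21
  4   1   5   0   0  21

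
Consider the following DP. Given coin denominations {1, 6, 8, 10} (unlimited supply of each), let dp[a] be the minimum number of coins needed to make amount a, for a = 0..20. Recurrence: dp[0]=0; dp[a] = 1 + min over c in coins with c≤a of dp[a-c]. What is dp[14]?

2

 a  0  1  2  3  4  5  6  7  8  9 10 11 12 13 14 15 16 17 18 19 20
dp  0  1  2  3  4  5  1  2  1  2  1  2  2  3  2  3  2  3  2  3  2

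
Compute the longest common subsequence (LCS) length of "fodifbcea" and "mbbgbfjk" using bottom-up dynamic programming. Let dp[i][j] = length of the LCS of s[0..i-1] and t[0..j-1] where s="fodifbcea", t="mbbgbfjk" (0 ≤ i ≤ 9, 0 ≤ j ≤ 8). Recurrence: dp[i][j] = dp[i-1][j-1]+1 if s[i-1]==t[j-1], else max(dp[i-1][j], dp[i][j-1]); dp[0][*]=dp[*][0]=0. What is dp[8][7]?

   ''  m  b  b  g  b  f  j  k
''  0  0  0  0  0  0  0  0  0
 f  0  0  0  0  0  0  1  1  1
 o  0  0  0  0  0  0  1  1  1
 d  0  0  0  0  0  0  1  1  1
 i  0  0  0  0  0  0  1  1  1
 f  0  0  0  0  0  0  1  1  1
 b  0  0  1  1  1  1  1  1  1
 c  0  0  1  1  1  1  1  1  1
 e  0  0  1  1  1  1  1  1  1
 a  0  0  1  1  1  1  1  1  1

1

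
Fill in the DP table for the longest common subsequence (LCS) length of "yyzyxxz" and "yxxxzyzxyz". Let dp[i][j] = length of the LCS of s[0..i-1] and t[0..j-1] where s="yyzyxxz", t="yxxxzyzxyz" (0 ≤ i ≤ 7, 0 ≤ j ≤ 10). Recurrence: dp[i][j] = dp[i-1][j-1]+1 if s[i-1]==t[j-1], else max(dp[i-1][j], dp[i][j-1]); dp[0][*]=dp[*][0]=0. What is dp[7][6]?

4

   ''  y  x  x  x  z  y  z  x  y  z
''  0  0  0  0  0  0  0  0  0  0  0
 y  0  1  1  1  1  1  1  1  1  1  1
 y  0  1  1  1  1  1  2  2  2  2  2
 z  0  1  1  1  1  2  2  3  3  3  3
 y  0  1  1  1  1  2  3  3  3  4  4
 x  0  1  2  2  2  2  3  3  4  4  4
 x  0  1  2  3  3  3  3  3  4  4  4
 z  0  1  2  3  3  4  4  4  4  4  5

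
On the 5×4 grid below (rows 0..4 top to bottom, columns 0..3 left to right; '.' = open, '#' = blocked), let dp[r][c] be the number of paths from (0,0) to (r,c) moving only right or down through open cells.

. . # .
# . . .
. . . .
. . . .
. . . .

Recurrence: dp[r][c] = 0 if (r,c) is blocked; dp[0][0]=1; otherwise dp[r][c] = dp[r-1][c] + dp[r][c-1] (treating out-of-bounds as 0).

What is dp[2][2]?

r\c   0   1   2   3
  0   1   1   0   0
  1   0   1   1   1
  2   0   1   2   3
  3   0   1   3   6
  4   0   1   4  10

2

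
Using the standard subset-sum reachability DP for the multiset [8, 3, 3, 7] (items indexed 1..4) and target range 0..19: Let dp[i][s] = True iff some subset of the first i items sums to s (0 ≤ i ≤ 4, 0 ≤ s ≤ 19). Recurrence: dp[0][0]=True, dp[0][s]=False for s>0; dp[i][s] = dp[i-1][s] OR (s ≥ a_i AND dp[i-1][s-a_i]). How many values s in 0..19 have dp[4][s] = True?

11

i\s   0   1   2   3   4   5   6   7   8   9  10  11  12  13  14  15  16  17  18  19
  0   T   F   F   F   F   F   F   F   F   F   F   F   F   F   F   F   F   F   F   F
  1   T   F   F   F   F   F   F   F   T   F   F   F   F   F   F   F   F   F   F   F
  2   T   F   F   T   F   F   F   F   T   F   F   T   F   F   F   F   F   F   F   F
  3   T   F   F   T   F   F   T   F   T   F   F   T   F   F   T   F   F   F   F   F
  4   T   F   F   T   F   F   T   T   T   F   T   T   F   T   T   T   F   F   T   F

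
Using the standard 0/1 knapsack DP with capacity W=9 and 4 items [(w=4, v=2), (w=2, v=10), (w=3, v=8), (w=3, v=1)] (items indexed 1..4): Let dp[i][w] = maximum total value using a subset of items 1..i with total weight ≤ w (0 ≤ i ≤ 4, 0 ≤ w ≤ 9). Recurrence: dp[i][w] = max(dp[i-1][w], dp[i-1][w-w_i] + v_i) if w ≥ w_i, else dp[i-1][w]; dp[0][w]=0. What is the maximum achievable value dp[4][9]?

i\w   0   1   2   3   4   5   6   7   8   9
  0   0   0   0   0   0   0   0   0   0   0
  1   0   0   0   0   2   2   2   2   2   2
  2   0   0  10  10  10  10  12  12  12  12
  3   0   0  10  10  10  18  18  18  18  20
  4   0   0  10  10  10  18  18  18  19  20

20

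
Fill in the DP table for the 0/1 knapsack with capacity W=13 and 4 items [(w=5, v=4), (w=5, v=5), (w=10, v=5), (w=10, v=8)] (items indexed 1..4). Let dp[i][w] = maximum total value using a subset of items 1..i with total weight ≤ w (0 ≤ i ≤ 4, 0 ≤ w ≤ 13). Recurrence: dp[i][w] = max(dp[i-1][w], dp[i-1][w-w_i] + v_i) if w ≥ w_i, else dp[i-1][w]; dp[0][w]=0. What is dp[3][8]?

5

i\w   0   1   2   3   4   5   6   7   8   9  10  11  12  13
  0   0   0   0   0   0   0   0   0   0   0   0   0   0   0
  1   0   0   0   0   0   4   4   4   4   4   4   4   4   4
  2   0   0   0   0   0   5   5   5   5   5   9   9   9   9
  3   0   0   0   0   0   5   5   5   5   5   9   9   9   9
  4   0   0   0   0   0   5   5   5   5   5   9   9   9   9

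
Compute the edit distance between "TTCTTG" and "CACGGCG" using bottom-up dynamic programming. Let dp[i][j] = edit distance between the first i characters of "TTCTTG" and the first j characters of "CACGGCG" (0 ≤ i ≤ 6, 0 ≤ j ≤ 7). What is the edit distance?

5

   ''  C  A  C  G  G  C  G
''  0  1  2  3  4  5  6  7
 T  1  1  2  3  4  5  6  7
 T  2  2  2  3  4  5  6  7
 C  3  2  3  2  3  4  5  6
 T  4  3  3  3  3  4  5  6
 T  5  4  4  4  4  4  5  6
 G  6  5  5  5  4  4  5  5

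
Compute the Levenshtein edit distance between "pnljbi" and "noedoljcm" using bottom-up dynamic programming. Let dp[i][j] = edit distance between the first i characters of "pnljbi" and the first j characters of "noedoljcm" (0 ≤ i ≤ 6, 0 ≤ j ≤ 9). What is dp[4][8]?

   ''  n  o  e  d  o  l  j  c  m
''  0  1  2  3  4  5  6  7  8  9
 p  1  1  2  3  4  5  6  7  8  9
 n  2  1  2  3  4  5  6  7  8  9
 l  3  2  2  3  4  5  5  6  7  8
 j  4  3  3  3  4  5  6  5  6  7
 b  5  4  4  4  4  5  6  6  6  7
 i  6  5  5  5  5  5  6  7  7  7

6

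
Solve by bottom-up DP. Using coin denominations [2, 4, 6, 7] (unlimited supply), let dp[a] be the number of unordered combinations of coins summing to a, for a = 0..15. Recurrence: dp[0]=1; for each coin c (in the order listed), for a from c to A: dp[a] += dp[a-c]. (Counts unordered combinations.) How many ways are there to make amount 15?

4

after  coin     0     1     2     3     4     5     6     7     8     9    10    11    12    13    14    15
          2     1     0     1     0     1     0     1     0     1     0     1     0     1     0     1     0
          4     1     0     1     0     2     0     2     0     3     0     3     0     4     0     4     0
          6     1     0     1     0     2     0     3     0     4     0     5     0     7     0     8     0
          7     1     0     1     0     2     0     3     1     4     1     5     2     7     3     9     4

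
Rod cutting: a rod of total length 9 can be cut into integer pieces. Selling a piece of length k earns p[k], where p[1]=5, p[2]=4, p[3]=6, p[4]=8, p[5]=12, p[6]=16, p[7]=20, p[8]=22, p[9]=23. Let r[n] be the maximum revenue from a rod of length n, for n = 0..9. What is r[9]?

   n    0    1    2    3    4    5    6    7    8    9
r[n]    0    5   10   15   20   25   30   35   40   45

45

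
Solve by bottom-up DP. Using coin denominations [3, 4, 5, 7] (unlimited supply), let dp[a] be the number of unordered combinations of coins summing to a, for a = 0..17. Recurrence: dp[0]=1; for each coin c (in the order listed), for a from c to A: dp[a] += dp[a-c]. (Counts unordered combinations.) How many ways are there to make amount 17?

after  coin     0     1     2     3     4     5     6     7     8     9    10    11    12    13    14    15    16    17
          3     1     0     0     1     0     0     1     0     0     1     0     0     1     0     0     1     0     0
          4     1     0     0     1     1     0     1     1     1     1     1     1     2     1     1     2     2     1
          5     1     0     0     1     1     1     1     1     2     2     2     2     3     3     3     4     4     4
          7     1     0     0     1     1     1     1     2     2     2     3     3     4     4     5     6     6     7

7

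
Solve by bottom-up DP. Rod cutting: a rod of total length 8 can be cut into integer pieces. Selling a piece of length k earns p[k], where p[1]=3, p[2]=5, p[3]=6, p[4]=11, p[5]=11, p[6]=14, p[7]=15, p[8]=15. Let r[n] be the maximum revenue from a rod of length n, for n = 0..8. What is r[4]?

12

   n    0    1    2    3    4    5    6    7    8
r[n]    0    3    6    9   12   15   18   21   24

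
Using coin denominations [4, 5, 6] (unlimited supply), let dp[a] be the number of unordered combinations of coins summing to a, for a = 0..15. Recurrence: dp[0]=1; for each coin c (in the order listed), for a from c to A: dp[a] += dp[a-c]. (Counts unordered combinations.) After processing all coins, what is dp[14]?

after  coin     0     1     2     3     4     5     6     7     8     9    10    11    12    13    14    15
          4     1     0     0     0     1     0     0     0     1     0     0     0     1     0     0     0
          5     1     0     0     0     1     1     0     0     1     1     1     0     1     1     1     1
          6     1     0     0     0     1     1     1     0     1     1     2     1     2     1     2     2

2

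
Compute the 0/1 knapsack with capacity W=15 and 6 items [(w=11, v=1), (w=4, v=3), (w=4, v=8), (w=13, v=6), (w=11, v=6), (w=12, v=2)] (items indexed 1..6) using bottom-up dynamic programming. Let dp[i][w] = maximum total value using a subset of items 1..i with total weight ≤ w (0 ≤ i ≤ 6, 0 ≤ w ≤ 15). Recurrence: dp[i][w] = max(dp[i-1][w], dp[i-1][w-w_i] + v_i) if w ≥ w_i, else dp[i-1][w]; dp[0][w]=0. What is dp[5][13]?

i\w   0   1   2   3   4   5   6   7   8   9  10  11  12  13  14  15
  0   0   0   0   0   0   0   0   0   0   0   0   0   0   0   0   0
  1   0   0   0   0   0   0   0   0   0   0   0   1   1   1   1   1
  2   0   0   0   0   3   3   3   3   3   3   3   3   3   3   3   4
  3   0   0   0   0   8   8   8   8  11  11  11  11  11  11  11  11
  4   0   0   0   0   8   8   8   8  11  11  11  11  11  11  11  11
  5   0   0   0   0   8   8   8   8  11  11  11  11  11  11  11  14
  6   0   0   0   0   8   8   8   8  11  11  11  11  11  11  11  14

11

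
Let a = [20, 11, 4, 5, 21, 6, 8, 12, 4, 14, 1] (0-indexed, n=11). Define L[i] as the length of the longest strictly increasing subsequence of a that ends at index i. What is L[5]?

3

   i    0    1    2    3    4    5    6    7    8    9   10
a[i]   20   11    4    5   21    6    8   12    4   14    1
L[i]    1    1    1    2    3    3    4    5    1    6    1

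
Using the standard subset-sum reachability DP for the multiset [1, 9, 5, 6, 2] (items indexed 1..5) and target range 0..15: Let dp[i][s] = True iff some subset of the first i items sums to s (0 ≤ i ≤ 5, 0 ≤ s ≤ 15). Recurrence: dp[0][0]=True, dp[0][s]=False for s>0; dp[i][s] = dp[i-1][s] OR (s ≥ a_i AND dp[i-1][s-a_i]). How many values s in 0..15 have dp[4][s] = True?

11

i\s   0   1   2   3   4   5   6   7   8   9  10  11  12  13  14  15
  0   T   F   F   F   F   F   F   F   F   F   F   F   F   F   F   F
  1   T   T   F   F   F   F   F   F   F   F   F   F   F   F   F   F
  2   T   T   F   F   F   F   F   F   F   T   T   F   F   F   F   F
  3   T   T   F   F   F   T   T   F   F   T   T   F   F   F   T   T
  4   T   T   F   F   F   T   T   T   F   T   T   T   T   F   T   T
  5   T   T   T   T   F   T   T   T   T   T   T   T   T   T   T   T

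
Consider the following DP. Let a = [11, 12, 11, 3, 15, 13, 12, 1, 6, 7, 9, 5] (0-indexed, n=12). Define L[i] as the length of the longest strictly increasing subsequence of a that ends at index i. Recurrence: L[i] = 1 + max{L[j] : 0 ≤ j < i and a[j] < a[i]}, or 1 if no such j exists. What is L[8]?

2

   i    0    1    2    3    4    5    6    7    8    9   10   11
a[i]   11   12   11    3   15   13   12    1    6    7    9    5
L[i]    1    2    1    1    3    3    2    1    2    3    4    2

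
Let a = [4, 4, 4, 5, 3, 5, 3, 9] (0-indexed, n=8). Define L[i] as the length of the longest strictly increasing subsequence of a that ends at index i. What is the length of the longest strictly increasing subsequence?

3

   i    0    1    2    3    4    5    6    7
a[i]    4    4    4    5    3    5    3    9
L[i]    1    1    1    2    1    2    1    3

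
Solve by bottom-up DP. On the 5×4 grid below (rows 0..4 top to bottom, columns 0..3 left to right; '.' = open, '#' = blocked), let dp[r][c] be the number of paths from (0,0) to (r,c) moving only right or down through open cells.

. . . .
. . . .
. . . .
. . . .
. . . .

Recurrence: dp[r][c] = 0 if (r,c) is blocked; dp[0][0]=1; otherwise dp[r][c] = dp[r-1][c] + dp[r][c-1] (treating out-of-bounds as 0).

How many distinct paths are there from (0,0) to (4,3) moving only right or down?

35

r\c   0   1   2   3
  0   1   1   1   1
  1   1   2   3   4
  2   1   3   6  10
  3   1   4  10  20
  4   1   5  15  35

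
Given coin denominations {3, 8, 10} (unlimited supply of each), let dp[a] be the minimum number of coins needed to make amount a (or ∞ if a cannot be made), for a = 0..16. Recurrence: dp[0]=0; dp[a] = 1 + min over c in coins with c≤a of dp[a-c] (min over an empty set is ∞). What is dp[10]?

 a  0  1  2  3  4  5  6  7  8  9 10 11 12 13 14 15 16
dp  0  -  -  1  -  -  2  -  1  3  1  2  4  2  3  5  2
(- denotes ∞ / unreachable)

1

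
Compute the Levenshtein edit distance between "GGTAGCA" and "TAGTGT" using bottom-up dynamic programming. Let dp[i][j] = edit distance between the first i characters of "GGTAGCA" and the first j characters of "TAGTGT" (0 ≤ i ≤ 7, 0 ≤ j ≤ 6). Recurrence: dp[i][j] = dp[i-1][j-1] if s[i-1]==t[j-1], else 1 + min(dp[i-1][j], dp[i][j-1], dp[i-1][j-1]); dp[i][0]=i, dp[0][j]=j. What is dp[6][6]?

   ''  T  A  G  T  G  T
''  0  1  2  3  4  5  6
 G  1  1  2  2  3  4  5
 G  2  2  2  2  3  3  4
 T  3  2  3  3  2  3  3
 A  4  3  2  3  3  3  4
 G  5  4  3  2  3  3  4
 C  6  5  4  3  3  4  4
 A  7  6  5  4  4  4  5

4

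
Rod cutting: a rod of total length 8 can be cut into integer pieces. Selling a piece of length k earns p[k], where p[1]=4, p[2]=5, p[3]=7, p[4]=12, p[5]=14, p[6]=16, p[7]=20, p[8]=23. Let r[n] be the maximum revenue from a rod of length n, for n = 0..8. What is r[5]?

20

   n    0    1    2    3    4    5    6    7    8
r[n]    0    4    8   12   16   20   24   28   32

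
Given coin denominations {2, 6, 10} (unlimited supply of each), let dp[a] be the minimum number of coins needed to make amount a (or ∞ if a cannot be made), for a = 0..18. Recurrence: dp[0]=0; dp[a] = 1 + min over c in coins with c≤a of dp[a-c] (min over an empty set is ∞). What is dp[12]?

2

 a  0  1  2  3  4  5  6  7  8  9 10 11 12 13 14 15 16 17 18
dp  0  -  1  -  2  -  1  -  2  -  1  -  2  -  3  -  2  -  3
(- denotes ∞ / unreachable)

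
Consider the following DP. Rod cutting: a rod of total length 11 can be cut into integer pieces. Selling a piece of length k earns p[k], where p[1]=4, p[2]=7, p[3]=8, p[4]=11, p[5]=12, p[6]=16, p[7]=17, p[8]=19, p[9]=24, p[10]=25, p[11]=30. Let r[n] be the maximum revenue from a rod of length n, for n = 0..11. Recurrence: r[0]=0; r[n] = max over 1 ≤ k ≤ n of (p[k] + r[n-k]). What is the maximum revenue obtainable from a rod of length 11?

   n    0    1    2    3    4    5    6    7    8    9   10   11
r[n]    0    4    8   12   16   20   24   28   32   36   40   44

44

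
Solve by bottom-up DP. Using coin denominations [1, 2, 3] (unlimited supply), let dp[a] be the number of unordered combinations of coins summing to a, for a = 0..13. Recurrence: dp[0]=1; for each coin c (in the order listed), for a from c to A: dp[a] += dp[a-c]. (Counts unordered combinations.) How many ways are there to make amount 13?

after  coin     0     1     2     3     4     5     6     7     8     9    10    11    12    13
          1     1     1     1     1     1     1     1     1     1     1     1     1     1     1
          2     1     1     2     2     3     3     4     4     5     5     6     6     7     7
          3     1     1     2     3     4     5     7     8    10    12    14    16    19    21

21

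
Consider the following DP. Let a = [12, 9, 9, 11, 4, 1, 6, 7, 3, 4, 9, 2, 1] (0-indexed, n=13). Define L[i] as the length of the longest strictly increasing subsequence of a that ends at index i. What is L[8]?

   i    0    1    2    3    4    5    6    7    8    9   10   11   12
a[i]   12    9    9   11    4    1    6    7    3    4    9    2    1
L[i]    1    1    1    2    1    1    2    3    2    3    4    2    1

2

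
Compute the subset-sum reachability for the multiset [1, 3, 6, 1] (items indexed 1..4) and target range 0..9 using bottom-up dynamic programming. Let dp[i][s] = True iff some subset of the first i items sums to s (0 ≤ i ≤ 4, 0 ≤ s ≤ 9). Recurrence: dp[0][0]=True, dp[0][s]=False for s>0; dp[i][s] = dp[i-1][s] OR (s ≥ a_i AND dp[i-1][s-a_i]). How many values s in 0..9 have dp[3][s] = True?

i\s   0   1   2   3   4   5   6   7   8   9
  0   T   F   F   F   F   F   F   F   F   F
  1   T   T   F   F   F   F   F   F   F   F
  2   T   T   F   T   T   F   F   F   F   F
  3   T   T   F   T   T   F   T   T   F   T
  4   T   T   T   T   T   T   T   T   T   T

7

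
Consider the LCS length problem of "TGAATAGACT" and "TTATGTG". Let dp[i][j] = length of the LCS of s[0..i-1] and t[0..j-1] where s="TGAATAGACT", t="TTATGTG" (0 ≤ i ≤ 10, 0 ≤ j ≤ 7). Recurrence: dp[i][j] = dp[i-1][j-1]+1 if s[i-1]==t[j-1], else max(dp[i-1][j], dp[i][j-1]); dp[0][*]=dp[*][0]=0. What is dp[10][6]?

5

   ''  T  T  A  T  G  T  G
''  0  0  0  0  0  0  0  0
 T  0  1  1  1  1  1  1  1
 G  0  1  1  1  1  2  2  2
 A  0  1  1  2  2  2  2  2
 A  0  1  1  2  2  2  2  2
 T  0  1  2  2  3  3  3  3
 A  0  1  2  3  3  3  3  3
 G  0  1  2  3  3  4  4  4
 A  0  1  2  3  3  4  4  4
 C  0  1  2  3  3  4  4  4
 T  0  1  2  3  4  4  5  5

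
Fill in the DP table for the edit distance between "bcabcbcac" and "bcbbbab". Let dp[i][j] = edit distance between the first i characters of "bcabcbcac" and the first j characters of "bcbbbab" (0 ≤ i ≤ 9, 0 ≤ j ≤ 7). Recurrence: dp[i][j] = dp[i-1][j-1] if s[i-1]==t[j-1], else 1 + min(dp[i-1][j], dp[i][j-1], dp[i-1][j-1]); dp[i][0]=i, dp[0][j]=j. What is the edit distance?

   ''  b  c  b  b  b  a  b
''  0  1  2  3  4  5  6  7
 b  1  0  1  2  3  4  5  6
 c  2  1  0  1  2  3  4  5
 a  3  2  1  1  2  3  3  4
 b  4  3  2  1  1  2  3  3
 c  5  4  3  2  2  2  3  4
 b  6  5  4  3  2  2  3  3
 c  7  6  5  4  3  3  3  4
 a  8  7  6  5  4  4  3  4
 c  9  8  7  6  5  5  4  4

4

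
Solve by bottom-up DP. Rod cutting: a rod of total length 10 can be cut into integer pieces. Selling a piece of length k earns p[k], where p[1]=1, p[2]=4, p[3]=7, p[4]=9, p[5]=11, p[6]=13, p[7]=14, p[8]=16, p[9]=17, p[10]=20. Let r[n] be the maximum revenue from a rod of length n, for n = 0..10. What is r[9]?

21

   n    0    1    2    3    4    5    6    7    8    9   10
r[n]    0    1    4    7    9   11   14   16   18   21   23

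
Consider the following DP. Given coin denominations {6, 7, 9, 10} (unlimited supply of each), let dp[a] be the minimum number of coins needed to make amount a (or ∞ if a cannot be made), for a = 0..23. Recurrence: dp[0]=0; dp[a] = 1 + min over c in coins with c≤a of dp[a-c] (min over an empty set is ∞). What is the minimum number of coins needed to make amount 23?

 a  0  1  2  3  4  5  6  7  8  9 10 11 12 13 14 15 16 17 18 19 20 21 22 23
dp  0  -  -  -  -  -  1  1  -  1  1  -  2  2  2  2  2  2  2  2  2  3  3  3
(- denotes ∞ / unreachable)

3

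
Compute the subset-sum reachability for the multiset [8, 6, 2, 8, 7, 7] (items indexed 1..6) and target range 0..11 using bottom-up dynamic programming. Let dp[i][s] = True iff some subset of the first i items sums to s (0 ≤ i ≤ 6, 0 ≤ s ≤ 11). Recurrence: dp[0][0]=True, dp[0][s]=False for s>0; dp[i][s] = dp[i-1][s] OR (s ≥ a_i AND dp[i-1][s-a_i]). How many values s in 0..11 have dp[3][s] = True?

i\s   0   1   2   3   4   5   6   7   8   9  10  11
  0   T   F   F   F   F   F   F   F   F   F   F   F
  1   T   F   F   F   F   F   F   F   T   F   F   F
  2   T   F   F   F   F   F   T   F   T   F   F   F
  3   T   F   T   F   F   F   T   F   T   F   T   F
  4   T   F   T   F   F   F   T   F   T   F   T   F
  5   T   F   T   F   F   F   T   T   T   T   T   F
  6   T   F   T   F   F   F   T   T   T   T   T   F

5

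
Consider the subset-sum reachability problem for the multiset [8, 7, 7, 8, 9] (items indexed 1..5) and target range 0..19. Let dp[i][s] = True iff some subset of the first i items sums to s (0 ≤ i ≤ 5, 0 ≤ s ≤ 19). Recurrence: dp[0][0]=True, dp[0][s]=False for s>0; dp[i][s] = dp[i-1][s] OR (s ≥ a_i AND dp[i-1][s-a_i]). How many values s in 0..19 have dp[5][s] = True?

i\s   0   1   2   3   4   5   6   7   8   9  10  11  12  13  14  15  16  17  18  19
  0   T   F   F   F   F   F   F   F   F   F   F   F   F   F   F   F   F   F   F   F
  1   T   F   F   F   F   F   F   F   T   F   F   F   F   F   F   F   F   F   F   F
  2   T   F   F   F   F   F   F   T   T   F   F   F   F   F   F   T   F   F   F   F
  3   T   F   F   F   F   F   F   T   T   F   F   F   F   F   T   T   F   F   F   F
  4   T   F   F   F   F   F   F   T   T   F   F   F   F   F   T   T   T   F   F   F
  5   T   F   F   F   F   F   F   T   T   T   F   F   F   F   T   T   T   T   F   F

8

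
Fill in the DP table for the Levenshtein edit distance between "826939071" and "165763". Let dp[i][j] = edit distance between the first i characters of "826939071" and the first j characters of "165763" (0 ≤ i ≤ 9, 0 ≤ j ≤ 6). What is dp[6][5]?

5

   ''  1  6  5  7  6  3
''  0  1  2  3  4  5  6
 8  1  1  2  3  4  5  6
 2  2  2  2  3  4  5  6
 6  3  3  2  3  4  4  5
 9  4  4  3  3  4  5  5
 3  5  5  4  4  4  5  5
 9  6  6  5  5  5  5  6
 0  7  7  6  6  6  6  6
 7  8  8  7  7  6  7  7
 1  9  8  8  8  7  7  8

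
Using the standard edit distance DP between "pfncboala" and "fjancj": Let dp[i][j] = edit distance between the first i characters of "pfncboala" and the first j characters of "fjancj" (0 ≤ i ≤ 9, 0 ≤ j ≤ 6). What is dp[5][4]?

4

   ''  f  j  a  n  c  j
''  0  1  2  3  4  5  6
 p  1  1  2  3  4  5  6
 f  2  1  2  3  4  5  6
 n  3  2  2  3  3  4  5
 c  4  3  3  3  4  3  4
 b  5  4  4  4  4  4  4
 o  6  5  5  5  5  5  5
 a  7  6  6  5  6  6  6
 l  8  7  7  6  6  7  7
 a  9  8  8  7  7  7  8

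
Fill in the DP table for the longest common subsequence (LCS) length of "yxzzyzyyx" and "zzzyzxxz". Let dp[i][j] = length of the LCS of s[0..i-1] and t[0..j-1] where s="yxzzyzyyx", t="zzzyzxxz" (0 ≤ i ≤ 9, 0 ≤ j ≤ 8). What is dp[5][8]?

3

   ''  z  z  z  y  z  x  x  z
''  0  0  0  0  0  0  0  0  0
 y  0  0  0  0  1  1  1  1  1
 x  0  0  0  0  1  1  2  2  2
 z  0  1  1  1  1  2  2  2  3
 z  0  1  2  2  2  2  2  2  3
 y  0  1  2  2  3  3  3  3  3
 z  0  1  2  3  3  4  4  4  4
 y  0  1  2  3  4  4  4  4  4
 y  0  1  2  3  4  4  4  4  4
 x  0  1  2  3  4  4  5  5  5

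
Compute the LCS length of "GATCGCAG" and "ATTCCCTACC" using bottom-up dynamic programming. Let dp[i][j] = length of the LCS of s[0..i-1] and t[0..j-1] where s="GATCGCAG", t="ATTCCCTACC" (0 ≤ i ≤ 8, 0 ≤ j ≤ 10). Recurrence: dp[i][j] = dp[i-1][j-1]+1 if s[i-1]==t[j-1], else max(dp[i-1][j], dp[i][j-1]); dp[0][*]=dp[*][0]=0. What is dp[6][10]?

4

   ''  A  T  T  C  C  C  T  A  C  C
''  0  0  0  0  0  0  0  0  0  0  0
 G  0  0  0  0  0  0  0  0  0  0  0
 A  0  1  1  1  1  1  1  1  1  1  1
 T  0  1  2  2  2  2  2  2  2  2  2
 C  0  1  2  2  3  3  3  3  3  3  3
 G  0  1  2  2  3  3  3  3  3  3  3
 C  0  1  2  2  3  4  4  4  4  4  4
 A  0  1  2  2  3  4  4  4  5  5  5
 G  0  1  2  2  3  4  4  4  5  5  5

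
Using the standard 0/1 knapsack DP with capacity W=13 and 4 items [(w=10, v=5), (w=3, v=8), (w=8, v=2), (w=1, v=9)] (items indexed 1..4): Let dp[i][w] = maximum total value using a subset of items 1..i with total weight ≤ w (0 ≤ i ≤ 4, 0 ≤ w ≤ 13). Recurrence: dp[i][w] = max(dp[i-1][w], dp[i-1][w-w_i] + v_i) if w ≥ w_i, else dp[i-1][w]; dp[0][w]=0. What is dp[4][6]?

i\w   0   1   2   3   4   5   6   7   8   9  10  11  12  13
  0   0   0   0   0   0   0   0   0   0   0   0   0   0   0
  1   0   0   0   0   0   0   0   0   0   0   5   5   5   5
  2   0   0   0   8   8   8   8   8   8   8   8   8   8  13
  3   0   0   0   8   8   8   8   8   8   8   8  10  10  13
  4   0   9   9   9  17  17  17  17  17  17  17  17  19  19

17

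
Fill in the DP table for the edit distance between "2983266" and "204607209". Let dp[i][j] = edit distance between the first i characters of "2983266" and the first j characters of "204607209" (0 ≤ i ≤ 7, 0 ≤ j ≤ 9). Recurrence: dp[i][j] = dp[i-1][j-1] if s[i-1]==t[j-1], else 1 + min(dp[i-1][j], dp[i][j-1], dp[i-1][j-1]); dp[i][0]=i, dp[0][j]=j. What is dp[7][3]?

6

   ''  2  0  4  6  0  7  2  0  9
''  0  1  2  3  4  5  6  7  8  9
 2  1  0  1  2  3  4  5  6  7  8
 9  2  1  1  2  3  4  5  6  7  7
 8  3  2  2  2  3  4  5  6  7  8
 3  4  3  3  3  3  4  5  6  7  8
 2  5  4  4  4  4  4  5  5  6  7
 6  6  5  5  5  4  5  5  6  6  7
 6  7  6  6  6  5  5  6  6  7  7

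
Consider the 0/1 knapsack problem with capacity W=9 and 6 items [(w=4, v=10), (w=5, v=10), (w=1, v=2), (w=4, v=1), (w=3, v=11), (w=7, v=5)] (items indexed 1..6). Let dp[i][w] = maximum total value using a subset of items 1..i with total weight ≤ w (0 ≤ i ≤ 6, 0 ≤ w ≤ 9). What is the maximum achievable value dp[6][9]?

23

i\w   0   1   2   3   4   5   6   7   8   9
  0   0   0   0   0   0   0   0   0   0   0
  1   0   0   0   0  10  10  10  10  10  10
  2   0   0   0   0  10  10  10  10  10  20
  3   0   2   2   2  10  12  12  12  12  20
  4   0   2   2   2  10  12  12  12  12  20
  5   0   2   2  11  13  13  13  21  23  23
  6   0   2   2  11  13  13  13  21  23  23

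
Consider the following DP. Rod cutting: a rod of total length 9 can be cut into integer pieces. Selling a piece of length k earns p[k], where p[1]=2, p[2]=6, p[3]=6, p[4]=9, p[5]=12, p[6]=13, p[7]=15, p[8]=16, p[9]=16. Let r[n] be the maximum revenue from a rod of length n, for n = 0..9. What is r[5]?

14

   n    0    1    2    3    4    5    6    7    8    9
r[n]    0    2    6    8   12   14   18   20   24   26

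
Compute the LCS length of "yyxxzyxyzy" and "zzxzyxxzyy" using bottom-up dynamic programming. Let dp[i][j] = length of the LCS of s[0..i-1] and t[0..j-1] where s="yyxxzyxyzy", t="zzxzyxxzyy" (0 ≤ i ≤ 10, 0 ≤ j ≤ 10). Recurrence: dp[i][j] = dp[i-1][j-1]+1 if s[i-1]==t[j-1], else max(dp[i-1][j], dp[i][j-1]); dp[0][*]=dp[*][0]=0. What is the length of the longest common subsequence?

   ''  z  z  x  z  y  x  x  z  y  y
''  0  0  0  0  0  0  0  0  0  0  0
 y  0  0  0  0  0  1  1  1  1  1  1
 y  0  0  0  0  0  1  1  1  1  2  2
 x  0  0  0  1  1  1  2  2  2  2  2
 x  0  0  0  1  1  1  2  3  3  3  3
 z  0  1  1  1  2  2  2  3  4  4  4
 y  0  1  1  1  2  3  3  3  4  5  5
 x  0  1  1  2  2  3  4  4  4  5  5
 y  0  1  1  2  2  3  4  4  4  5  6
 z  0  1  2  2  3  3  4  4  5  5  6
 y  0  1  2  2  3  4  4  4  5  6  6

6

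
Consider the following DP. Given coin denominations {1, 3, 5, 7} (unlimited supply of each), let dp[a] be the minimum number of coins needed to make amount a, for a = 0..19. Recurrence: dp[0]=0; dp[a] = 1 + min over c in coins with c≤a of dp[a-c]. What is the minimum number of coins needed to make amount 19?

3

 a  0  1  2  3  4  5  6  7  8  9 10 11 12 13 14 15 16 17 18 19
dp  0  1  2  1  2  1  2  1  2  3  2  3  2  3  2  3  4  3  4  3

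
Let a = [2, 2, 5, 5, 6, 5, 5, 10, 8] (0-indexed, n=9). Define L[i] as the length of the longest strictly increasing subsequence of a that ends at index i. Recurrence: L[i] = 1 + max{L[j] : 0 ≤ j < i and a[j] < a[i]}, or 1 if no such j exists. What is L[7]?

   i    0    1    2    3    4    5    6    7    8
a[i]    2    2    5    5    6    5    5   10    8
L[i]    1    1    2    2    3    2    2    4    4

4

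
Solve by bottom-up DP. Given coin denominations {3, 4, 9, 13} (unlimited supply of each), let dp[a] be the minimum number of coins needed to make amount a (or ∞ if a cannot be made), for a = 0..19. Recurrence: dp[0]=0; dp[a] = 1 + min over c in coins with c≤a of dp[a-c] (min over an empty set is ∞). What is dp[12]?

 a  0  1  2  3  4  5  6  7  8  9 10 11 12 13 14 15 16 17 18 19
dp  0  -  -  1  1  -  2  2  2  1  3  3  2  1  4  3  2  2  2  3
(- denotes ∞ / unreachable)

2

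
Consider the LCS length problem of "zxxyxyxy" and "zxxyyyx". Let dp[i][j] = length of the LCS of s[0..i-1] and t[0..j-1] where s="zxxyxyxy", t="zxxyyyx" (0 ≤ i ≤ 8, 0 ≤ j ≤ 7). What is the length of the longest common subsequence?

   ''  z  x  x  y  y  y  x
''  0  0  0  0  0  0  0  0
 z  0  1  1  1  1  1  1  1
 x  0  1  2  2  2  2  2  2
 x  0  1  2  3  3  3  3  3
 y  0  1  2  3  4  4  4  4
 x  0  1  2  3  4  4  4  5
 y  0  1  2  3  4  5  5  5
 x  0  1  2  3  4  5  5  6
 y  0  1  2  3  4  5  6  6

6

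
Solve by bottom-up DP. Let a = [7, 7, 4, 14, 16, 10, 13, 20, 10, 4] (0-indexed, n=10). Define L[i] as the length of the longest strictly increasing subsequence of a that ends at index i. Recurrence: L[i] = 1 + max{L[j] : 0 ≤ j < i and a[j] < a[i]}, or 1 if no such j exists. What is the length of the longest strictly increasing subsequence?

   i    0    1    2    3    4    5    6    7    8    9
a[i]    7    7    4   14   16   10   13   20   10    4
L[i]    1    1    1    2    3    2    3    4    2    1

4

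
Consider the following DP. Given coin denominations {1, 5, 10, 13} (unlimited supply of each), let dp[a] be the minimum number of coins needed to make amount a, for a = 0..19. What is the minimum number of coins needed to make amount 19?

3

 a  0  1  2  3  4  5  6  7  8  9 10 11 12 13 14 15 16 17 18 19
dp  0  1  2  3  4  1  2  3  4  5  1  2  3  1  2  2  3  4  2  3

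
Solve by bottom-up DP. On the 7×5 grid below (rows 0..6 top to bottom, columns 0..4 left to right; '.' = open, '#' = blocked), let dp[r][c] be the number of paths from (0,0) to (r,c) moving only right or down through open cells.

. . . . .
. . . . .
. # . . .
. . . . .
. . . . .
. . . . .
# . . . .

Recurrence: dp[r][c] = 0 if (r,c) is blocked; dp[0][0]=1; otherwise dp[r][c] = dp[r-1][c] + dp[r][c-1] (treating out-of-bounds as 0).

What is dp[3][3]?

r\c   0   1   2   3   4
  0   1   1   1   1   1
  1   1   2   3   4   5
  2   1   0   3   7  12
  3   1   1   4  11  23
  4   1   2   6  17  40
  5   1   3   9  26  66
  6   0   3  12  38 104

11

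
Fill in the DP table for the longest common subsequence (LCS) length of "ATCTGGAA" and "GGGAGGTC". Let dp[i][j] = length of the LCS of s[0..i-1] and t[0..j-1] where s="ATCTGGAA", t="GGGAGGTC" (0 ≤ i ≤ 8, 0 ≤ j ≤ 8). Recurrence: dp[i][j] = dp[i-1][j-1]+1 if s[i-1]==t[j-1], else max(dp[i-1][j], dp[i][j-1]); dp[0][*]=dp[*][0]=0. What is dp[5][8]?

   ''  G  G  G  A  G  G  T  C
''  0  0  0  0  0  0  0  0  0
 A  0  0  0  0  1  1  1  1  1
 T  0  0  0  0  1  1  1  2  2
 C  0  0  0  0  1  1  1  2  3
 T  0  0  0  0  1  1  1  2  3
 G  0  1  1  1  1  2  2  2  3
 G  0  1  2  2  2  2  3  3  3
 A  0  1  2  2  3  3  3  3  3
 A  0  1  2  2  3  3  3  3  3

3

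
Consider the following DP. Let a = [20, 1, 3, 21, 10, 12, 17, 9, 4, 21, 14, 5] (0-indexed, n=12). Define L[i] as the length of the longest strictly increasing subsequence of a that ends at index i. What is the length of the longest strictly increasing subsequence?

   i    0    1    2    3    4    5    6    7    8    9   10   11
a[i]   20    1    3   21   10   12   17    9    4   21   14    5
L[i]    1    1    2    3    3    4    5    3    3    6    5    4

6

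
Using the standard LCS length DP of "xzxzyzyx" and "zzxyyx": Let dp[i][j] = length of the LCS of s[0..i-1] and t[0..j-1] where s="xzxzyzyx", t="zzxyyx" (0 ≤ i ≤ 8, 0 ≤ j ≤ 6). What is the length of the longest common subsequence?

   ''  z  z  x  y  y  x
''  0  0  0  0  0  0  0
 x  0  0  0  1  1  1  1
 z  0  1  1  1  1  1  1
 x  0  1  1  2  2  2  2
 z  0  1  2  2  2  2  2
 y  0  1  2  2  3  3  3
 z  0  1  2  2  3  3  3
 y  0  1  2  2  3  4  4
 x  0  1  2  3  3  4  5

5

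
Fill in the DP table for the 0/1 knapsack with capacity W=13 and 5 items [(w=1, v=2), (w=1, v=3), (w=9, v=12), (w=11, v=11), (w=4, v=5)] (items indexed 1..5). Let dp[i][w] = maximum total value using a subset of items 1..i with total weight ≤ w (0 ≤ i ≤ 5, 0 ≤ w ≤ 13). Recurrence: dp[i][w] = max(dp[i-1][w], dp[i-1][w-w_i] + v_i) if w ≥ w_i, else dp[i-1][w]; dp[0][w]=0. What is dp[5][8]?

10

i\w   0   1   2   3   4   5   6   7   8   9  10  11  12  13
  0   0   0   0   0   0   0   0   0   0   0   0   0   0   0
  1   0   2   2   2   2   2   2   2   2   2   2   2   2   2
  2   0   3   5   5   5   5   5   5   5   5   5   5   5   5
  3   0   3   5   5   5   5   5   5   5  12  15  17  17  17
  4   0   3   5   5   5   5   5   5   5  12  15  17  17  17
  5   0   3   5   5   5   8  10  10  10  12  15  17  17  17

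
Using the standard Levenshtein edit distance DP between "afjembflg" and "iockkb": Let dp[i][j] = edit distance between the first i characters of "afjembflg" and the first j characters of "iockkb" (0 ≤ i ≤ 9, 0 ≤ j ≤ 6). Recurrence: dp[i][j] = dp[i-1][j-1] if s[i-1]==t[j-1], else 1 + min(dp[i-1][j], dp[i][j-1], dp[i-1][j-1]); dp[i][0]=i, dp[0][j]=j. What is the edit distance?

   ''  i  o  c  k  k  b
''  0  1  2  3  4  5  6
 a  1  1  2  3  4  5  6
 f  2  2  2  3  4  5  6
 j  3  3  3  3  4  5  6
 e  4  4  4  4  4  5  6
 m  5  5  5  5  5  5  6
 b  6  6  6  6  6  6  5
 f  7  7  7  7  7  7  6
 l  8  8  8  8  8  8  7
 g  9  9  9  9  9  9  8

8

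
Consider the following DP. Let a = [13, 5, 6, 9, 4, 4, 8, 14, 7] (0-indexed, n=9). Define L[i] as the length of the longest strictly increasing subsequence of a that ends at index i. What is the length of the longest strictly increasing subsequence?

4

   i    0    1    2    3    4    5    6    7    8
a[i]   13    5    6    9    4    4    8   14    7
L[i]    1    1    2    3    1    1    3    4    3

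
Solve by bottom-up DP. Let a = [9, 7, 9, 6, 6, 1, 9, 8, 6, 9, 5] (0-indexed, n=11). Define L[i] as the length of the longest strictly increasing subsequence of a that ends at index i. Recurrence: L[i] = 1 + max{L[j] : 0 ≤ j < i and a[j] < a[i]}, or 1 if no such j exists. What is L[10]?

   i    0    1    2    3    4    5    6    7    8    9   10
a[i]    9    7    9    6    6    1    9    8    6    9    5
L[i]    1    1    2    1    1    1    2    2    2    3    2

2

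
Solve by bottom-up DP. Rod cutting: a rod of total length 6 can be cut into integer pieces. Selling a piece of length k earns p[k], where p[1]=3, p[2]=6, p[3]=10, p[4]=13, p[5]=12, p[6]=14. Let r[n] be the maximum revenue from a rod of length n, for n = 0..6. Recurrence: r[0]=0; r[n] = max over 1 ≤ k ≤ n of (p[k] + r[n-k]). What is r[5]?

   n    0    1    2    3    4    5    6
r[n]    0    3    6   10   13   16   20

16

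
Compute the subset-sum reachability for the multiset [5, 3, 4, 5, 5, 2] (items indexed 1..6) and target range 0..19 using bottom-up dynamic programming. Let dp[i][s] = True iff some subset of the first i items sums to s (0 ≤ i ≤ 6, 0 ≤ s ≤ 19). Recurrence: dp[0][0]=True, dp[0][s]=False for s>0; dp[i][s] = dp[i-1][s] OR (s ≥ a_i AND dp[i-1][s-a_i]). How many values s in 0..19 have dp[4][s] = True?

i\s   0   1   2   3   4   5   6   7   8   9  10  11  12  13  14  15  16  17  18  19
  0   T   F   F   F   F   F   F   F   F   F   F   F   F   F   F   F   F   F   F   F
  1   T   F   F   F   F   T   F   F   F   F   F   F   F   F   F   F   F   F   F   F
  2   T   F   F   T   F   T   F   F   T   F   F   F   F   F   F   F   F   F   F   F
  3   T   F   F   T   T   T   F   T   T   T   F   F   T   F   F   F   F   F   F   F
  4   T   F   F   T   T   T   F   T   T   T   T   F   T   T   T   F   F   T   F   F
  5   T   F   F   T   T   T   F   T   T   T   T   F   T   T   T   T   F   T   T   T
  6   T   F   T   T   T   T   T   T   T   T   T   T   T   T   T   T   T   T   T   T

12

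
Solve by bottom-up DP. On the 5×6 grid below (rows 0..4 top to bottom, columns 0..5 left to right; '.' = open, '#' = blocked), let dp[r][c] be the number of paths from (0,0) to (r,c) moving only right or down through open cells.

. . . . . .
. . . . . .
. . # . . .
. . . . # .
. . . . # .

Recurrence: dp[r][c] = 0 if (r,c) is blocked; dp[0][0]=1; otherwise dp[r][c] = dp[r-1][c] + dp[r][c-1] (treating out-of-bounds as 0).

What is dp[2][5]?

15

r\c   0   1   2   3   4   5
  0   1   1   1   1   1   1
  1   1   2   3   4   5   6
  2   1   3   0   4   9  15
  3   1   4   4   8   0  15
  4   1   5   9  17   0  15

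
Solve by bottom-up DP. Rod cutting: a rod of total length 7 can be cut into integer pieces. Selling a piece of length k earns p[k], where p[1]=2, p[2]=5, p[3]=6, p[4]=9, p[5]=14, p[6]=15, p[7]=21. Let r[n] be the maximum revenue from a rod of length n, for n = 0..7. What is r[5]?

14

   n    0    1    2    3    4    5    6    7
r[n]    0    2    5    7   10   14   16   21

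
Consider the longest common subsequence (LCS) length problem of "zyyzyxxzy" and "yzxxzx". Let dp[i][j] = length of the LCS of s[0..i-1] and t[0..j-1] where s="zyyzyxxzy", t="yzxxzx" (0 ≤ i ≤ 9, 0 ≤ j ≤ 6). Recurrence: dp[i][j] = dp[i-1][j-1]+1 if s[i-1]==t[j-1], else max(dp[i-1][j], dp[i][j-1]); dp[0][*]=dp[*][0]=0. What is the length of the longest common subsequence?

5

   ''  y  z  x  x  z  x
''  0  0  0  0  0  0  0
 z  0  0  1  1  1  1  1
 y  0  1  1  1  1  1  1
 y  0  1  1  1  1  1  1
 z  0  1  2  2  2  2  2
 y  0  1  2  2  2  2  2
 x  0  1  2  3  3  3  3
 x  0  1  2  3  4  4  4
 z  0  1  2  3  4  5  5
 y  0  1  2  3  4  5  5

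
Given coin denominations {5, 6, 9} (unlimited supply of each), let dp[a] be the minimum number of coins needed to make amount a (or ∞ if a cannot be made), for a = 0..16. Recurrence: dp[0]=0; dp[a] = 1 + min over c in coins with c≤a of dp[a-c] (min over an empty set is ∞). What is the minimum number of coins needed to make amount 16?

3

 a  0  1  2  3  4  5  6  7  8  9 10 11 12 13 14 15 16
dp  0  -  -  -  -  1  1  -  -  1  2  2  2  -  2  2  3
(- denotes ∞ / unreachable)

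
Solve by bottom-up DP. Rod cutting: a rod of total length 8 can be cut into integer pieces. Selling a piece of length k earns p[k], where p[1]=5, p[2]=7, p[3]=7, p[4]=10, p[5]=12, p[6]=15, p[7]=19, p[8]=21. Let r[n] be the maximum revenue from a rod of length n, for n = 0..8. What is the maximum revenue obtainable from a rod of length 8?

40

   n    0    1    2    3    4    5    6    7    8
r[n]    0    5   10   15   20   25   30   35   40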